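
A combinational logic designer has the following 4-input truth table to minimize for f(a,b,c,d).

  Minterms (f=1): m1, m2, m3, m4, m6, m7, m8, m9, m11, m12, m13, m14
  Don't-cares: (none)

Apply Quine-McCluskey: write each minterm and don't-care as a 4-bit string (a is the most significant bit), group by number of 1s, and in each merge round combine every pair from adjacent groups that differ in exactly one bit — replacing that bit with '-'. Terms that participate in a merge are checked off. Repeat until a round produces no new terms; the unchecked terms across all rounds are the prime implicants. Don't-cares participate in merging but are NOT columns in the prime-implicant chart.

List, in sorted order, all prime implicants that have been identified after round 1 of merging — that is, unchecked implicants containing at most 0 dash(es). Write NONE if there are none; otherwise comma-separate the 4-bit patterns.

Round 0: 0001✓ 0010✓ 0011✓ 0100✓ 0110✓ 0111✓ 1000✓ 1001✓ 1011✓ 1100✓ 1101✓ 1110✓
Round 1: -001✓ -011✓ -100✓ -110✓ 0-10✓ 0-11✓ 00-1✓ 001-✓ 01-0✓ 011-✓ 1-00✓ 1-01✓ 10-1✓ 100-✓ 11-0✓ 110-✓
Round 2: -0-1 -1-0 0-1- 1-0-
PIs = {-0-1, -1-0, 0-1-, 1-0-}

NONE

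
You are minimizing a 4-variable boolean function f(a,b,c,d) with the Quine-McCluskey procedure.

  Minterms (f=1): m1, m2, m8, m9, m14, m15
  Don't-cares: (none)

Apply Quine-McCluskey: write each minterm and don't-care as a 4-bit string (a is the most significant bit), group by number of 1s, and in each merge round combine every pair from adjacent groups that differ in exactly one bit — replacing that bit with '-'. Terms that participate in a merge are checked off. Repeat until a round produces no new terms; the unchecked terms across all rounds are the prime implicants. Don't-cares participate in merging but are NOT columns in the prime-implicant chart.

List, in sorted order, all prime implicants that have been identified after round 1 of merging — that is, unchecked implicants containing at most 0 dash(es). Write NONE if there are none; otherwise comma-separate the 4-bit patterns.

Round 0: 0001✓ 0010 1000✓ 1001✓ 1110✓ 1111✓
Round 1: -001 100- 111-
PIs = {-001, 0010, 100-, 111-}

0010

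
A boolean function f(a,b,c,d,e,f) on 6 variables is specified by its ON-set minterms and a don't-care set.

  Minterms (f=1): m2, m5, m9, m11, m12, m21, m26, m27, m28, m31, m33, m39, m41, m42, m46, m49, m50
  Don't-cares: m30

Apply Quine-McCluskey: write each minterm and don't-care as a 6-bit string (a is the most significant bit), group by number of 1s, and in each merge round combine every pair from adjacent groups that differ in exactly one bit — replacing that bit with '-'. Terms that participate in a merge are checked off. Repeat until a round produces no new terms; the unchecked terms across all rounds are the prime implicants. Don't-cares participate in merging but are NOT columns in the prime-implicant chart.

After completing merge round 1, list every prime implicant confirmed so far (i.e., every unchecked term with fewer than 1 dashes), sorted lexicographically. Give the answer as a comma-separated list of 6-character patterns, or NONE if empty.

size-2^0 implicants → 000010  000101(✓)  001001(✓)  001011(✓)  001100(✓)  010101(✓)  011010(✓)  011011(✓)  011100(✓)  011110(✓)  011111(✓)  100001(✓)  100111  101001(✓)  101010(✓)  101110(✓)  110001(✓)  110010
size-2^1 implicants → -01001  0-0101  0-1011  0-1100  0010-1  011-10(✓)  011-11(✓)  01101-(✓)  0111-0  01111-(✓)  1-0001  10-001  101-10
size-2^2 implicants → 011-1-
Unchecked terms (primes): -01001, 0-0101, 0-1011, 0-1100, 000010, 0010-1, 011-1-, 0111-0, 1-0001, 10-001, 100111, 101-10, 110010

000010, 100111, 110010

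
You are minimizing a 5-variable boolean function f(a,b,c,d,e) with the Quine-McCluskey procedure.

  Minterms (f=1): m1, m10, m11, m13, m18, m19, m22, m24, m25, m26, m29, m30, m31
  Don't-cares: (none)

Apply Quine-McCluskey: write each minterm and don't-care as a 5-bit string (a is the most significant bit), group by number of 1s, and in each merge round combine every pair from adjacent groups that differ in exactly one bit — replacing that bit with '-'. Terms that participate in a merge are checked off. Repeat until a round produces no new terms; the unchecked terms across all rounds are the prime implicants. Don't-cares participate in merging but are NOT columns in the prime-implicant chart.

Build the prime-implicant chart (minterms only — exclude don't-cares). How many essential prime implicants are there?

Round 0: 00001 01010✓ 01011✓ 01101✓ 10010✓ 10011✓ 10110✓ 11000✓ 11001✓ 11010✓ 11101✓ 11110✓ 11111✓
Round 1: -1010 -1101 0101- 1-010✓ 1-110✓ 10-10✓ 1001- 11-01 11-10✓ 110-0 1100- 111-1 1111-
Round 2: 1--10
PIs = {-1010, -1101, 00001, 0101-, 1--10, 1001-, 11-01, 110-0, 1100-, 111-1, 1111-}
Coverage chart:
  m1: 00001 ←essential
  m10: -1010,0101-
  m11: 0101- ←essential
  m13: -1101 ←essential
  m18: 1--10,1001-
  m19: 1001- ←essential
  m22: 1--10 ←essential
  m24: 110-0,1100-
  m25: 11-01,1100-
  m26: -1010,1--10,110-0
  m29: -1101,11-01,111-1
  m30: 1--10,1111-
  m31: 111-1,1111-
Essential: -1101, 00001, 0101-, 1--10, 1001-

5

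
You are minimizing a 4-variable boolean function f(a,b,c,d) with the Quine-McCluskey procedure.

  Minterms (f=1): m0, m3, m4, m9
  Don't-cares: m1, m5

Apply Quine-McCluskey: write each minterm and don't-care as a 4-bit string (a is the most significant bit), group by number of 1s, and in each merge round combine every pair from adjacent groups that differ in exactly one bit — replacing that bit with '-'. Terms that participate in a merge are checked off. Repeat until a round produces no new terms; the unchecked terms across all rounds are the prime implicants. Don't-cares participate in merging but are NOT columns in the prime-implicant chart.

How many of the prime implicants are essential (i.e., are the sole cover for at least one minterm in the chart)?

3

Round 0: 0000✓ 0001✓ 0011✓ 0100✓ 0101✓ 1001✓
Round 1: -001 0-00✓ 0-01✓ 00-1 000-✓ 010-✓
Round 2: 0-0-
PIs = {-001, 0-0-, 00-1}
Coverage chart:
  m0: 0-0- ←essential
  m3: 00-1 ←essential
  m4: 0-0- ←essential
  m9: -001 ←essential
Essential: -001, 0-0-, 00-1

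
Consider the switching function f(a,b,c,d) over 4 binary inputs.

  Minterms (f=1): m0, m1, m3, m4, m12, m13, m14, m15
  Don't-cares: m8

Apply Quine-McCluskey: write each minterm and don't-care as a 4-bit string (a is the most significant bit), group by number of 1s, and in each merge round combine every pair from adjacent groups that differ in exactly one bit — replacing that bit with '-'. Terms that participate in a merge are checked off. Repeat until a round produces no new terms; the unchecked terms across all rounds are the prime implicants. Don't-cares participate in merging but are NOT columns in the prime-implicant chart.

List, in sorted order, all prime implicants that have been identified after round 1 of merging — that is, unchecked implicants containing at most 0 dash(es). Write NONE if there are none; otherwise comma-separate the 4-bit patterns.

NONE

size-2^0 implicants → 0000(✓)  0001(✓)  0011(✓)  0100(✓)  1000(✓)  1100(✓)  1101(✓)  1110(✓)  1111(✓)
size-2^1 implicants → -000(✓)  -100(✓)  0-00(✓)  00-1  000-  1-00(✓)  11-0(✓)  11-1(✓)  110-(✓)  111-(✓)
size-2^2 implicants → --00  11--
Unchecked terms (primes): --00, 00-1, 000-, 11--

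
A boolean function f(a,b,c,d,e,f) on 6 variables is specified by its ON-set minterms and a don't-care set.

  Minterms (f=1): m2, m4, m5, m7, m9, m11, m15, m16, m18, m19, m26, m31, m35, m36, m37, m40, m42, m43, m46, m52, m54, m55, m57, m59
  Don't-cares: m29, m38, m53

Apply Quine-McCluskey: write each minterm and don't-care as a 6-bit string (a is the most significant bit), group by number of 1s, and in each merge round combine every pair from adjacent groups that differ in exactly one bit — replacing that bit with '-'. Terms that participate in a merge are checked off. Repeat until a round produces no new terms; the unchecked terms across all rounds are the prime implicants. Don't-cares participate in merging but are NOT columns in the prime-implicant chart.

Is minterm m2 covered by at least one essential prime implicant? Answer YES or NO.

YES

Round 0: 000010✓ 000100✓ 000101✓ 000111✓ 001001✓ 001011✓ 001111✓ 010000✓ 010010✓ 010011✓ 011010✓ 011101✓ 011111✓ 100011✓ 100100✓ 100101✓ 100110✓ 101000✓ 101010✓ 101011✓ 101110✓ 110100✓ 110101✓ 110110✓ 110111✓ 111001✓ 111011✓
Round 1: -00100✓ -00101✓ -01011 0-0010 0-1111 00-111 0001-1 00010-✓ 001-11 0010-1 01-010 0100-0 01001- 0111-1 1-0100✓ 1-0101✓ 1-0110✓ 1-1011 10-011 10-110 1001-0✓ 10010-✓ 101-10 1010-0 10101- 1101-0✓ 1101-1✓ 11010-✓ 11011-✓ 1110-1
Round 2: -0010- 1-01-0 1-010- 1101--
PIs = {-0010-, -01011, 0-0010, 0-1111, 00-111, 0001-1, 001-11, 0010-1, 01-010, 0100-0, 01001-, 0111-1, 1-01-0, 1-010-, 1-1011, 10-011, 10-110, 101-10, 1010-0, 10101-, 1101--, 1110-1}
Coverage chart:
  m2: 0-0010 ←essential
  m4: -0010- ←essential
  m5: -0010-,0001-1
  m7: 00-111,0001-1
  m9: 0010-1 ←essential
  m11: -01011,001-11,0010-1
  m15: 0-1111,00-111,001-11
  m16: 0100-0 ←essential
  m18: 0-0010,01-010,0100-0,01001-
  m19: 01001- ←essential
  m26: 01-010 ←essential
  m31: 0-1111,0111-1
  m35: 10-011 ←essential
  m36: -0010-,1-01-0,1-010-
  m37: -0010-,1-010-
  m40: 1010-0 ←essential
  m42: 101-10,1010-0,10101-
  m43: -01011,1-1011,10-011,10101-
  m46: 10-110,101-10
  m52: 1-01-0,1-010-,1101--
  m54: 1-01-0,1101--
  m55: 1101-- ←essential
  m57: 1110-1 ←essential
  m59: 1-1011,1110-1
Essential: -0010-, 0-0010, 0010-1, 01-010, 0100-0, 01001-, 10-011, 1010-0, 1101--, 1110-1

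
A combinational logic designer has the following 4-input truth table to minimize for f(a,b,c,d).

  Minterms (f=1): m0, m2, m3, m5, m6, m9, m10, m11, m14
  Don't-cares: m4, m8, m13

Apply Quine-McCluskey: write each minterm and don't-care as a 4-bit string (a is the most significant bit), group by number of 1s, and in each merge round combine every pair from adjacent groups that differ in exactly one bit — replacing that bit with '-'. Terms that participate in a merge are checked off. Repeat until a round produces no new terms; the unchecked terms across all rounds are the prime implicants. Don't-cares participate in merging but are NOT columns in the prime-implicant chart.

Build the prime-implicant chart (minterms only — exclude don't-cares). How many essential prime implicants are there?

Round 0: 0000✓ 0010✓ 0011✓ 0100✓ 0101✓ 0110✓ 1000✓ 1001✓ 1010✓ 1011✓ 1101✓ 1110✓
Round 1: -000✓ -010✓ -011✓ -101 -110✓ 0-00✓ 0-10✓ 00-0✓ 001-✓ 01-0✓ 010- 1-01 1-10✓ 10-0✓ 10-1✓ 100-✓ 101-✓
Round 2: --10 -0-0 -01- 0--0 10--
PIs = {--10, -0-0, -01-, -101, 0--0, 010-, 1-01, 10--}
Coverage chart:
  m0: -0-0,0--0
  m2: --10,-0-0,-01-,0--0
  m3: -01- ←essential
  m5: -101,010-
  m6: --10,0--0
  m9: 1-01,10--
  m10: --10,-0-0,-01-,10--
  m11: -01-,10--
  m14: --10 ←essential
Essential: --10, -01-

2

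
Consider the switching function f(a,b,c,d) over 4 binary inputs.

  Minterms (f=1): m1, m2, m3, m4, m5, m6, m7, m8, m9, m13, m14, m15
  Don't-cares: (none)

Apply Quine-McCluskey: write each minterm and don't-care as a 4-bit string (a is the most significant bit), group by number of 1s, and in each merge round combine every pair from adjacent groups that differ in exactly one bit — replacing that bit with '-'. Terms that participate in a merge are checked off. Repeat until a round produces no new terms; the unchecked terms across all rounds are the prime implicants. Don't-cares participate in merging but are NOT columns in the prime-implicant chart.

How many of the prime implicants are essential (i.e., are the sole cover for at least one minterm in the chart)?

4

[col 0] 0001*, 0010*, 0011*, 0100*, 0101*, 0110*, 0111*, 1000*, 1001*, 1101*, 1110*, 1111*
[col 1] -001*, -101*, -110*, -111*, 0-01*, 0-10*, 0-11*, 00-1*, 001-*, 01-0*, 01-1*, 010-*, 011-*, 1-01*, 100-, 11-1*, 111-*
[col 2] --01, -1-1, -11-, 0--1, 0-1-, 01--
Prime implicants: --01, -1-1, -11-, 0--1, 0-1-, 01--, 100-
PI chart (minterm → PIs covering it):
  1 | --01,0--1
  2 | 0-1-  (sole → essential)
  3 | 0--1,0-1-
  4 | 01--  (sole → essential)
  5 | --01,-1-1,0--1,01--
  6 | -11-,0-1-,01--
  7 | -1-1,-11-,0--1,0-1-,01--
  8 | 100-  (sole → essential)
  9 | --01,100-
  13 | --01,-1-1
  14 | -11-  (sole → essential)
  15 | -1-1,-11-
Essential prime implicants: -11-, 0-1-, 01--, 100-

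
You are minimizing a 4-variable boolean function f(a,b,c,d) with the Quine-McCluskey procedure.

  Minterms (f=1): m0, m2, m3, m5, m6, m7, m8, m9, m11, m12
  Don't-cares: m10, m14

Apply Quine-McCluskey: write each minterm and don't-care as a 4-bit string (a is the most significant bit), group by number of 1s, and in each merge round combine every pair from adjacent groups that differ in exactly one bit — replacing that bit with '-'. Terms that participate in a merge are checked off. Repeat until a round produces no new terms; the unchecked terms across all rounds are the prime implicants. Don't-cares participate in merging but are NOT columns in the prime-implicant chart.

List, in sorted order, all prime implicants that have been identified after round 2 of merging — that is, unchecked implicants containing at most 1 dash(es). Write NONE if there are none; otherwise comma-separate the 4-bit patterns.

01-1

size-2^0 implicants → 0000(✓)  0010(✓)  0011(✓)  0101(✓)  0110(✓)  0111(✓)  1000(✓)  1001(✓)  1010(✓)  1011(✓)  1100(✓)  1110(✓)
size-2^1 implicants → -000(✓)  -010(✓)  -011(✓)  -110(✓)  0-10(✓)  0-11(✓)  00-0(✓)  001-(✓)  01-1  011-(✓)  1-00(✓)  1-10(✓)  10-0(✓)  10-1(✓)  100-(✓)  101-(✓)  11-0(✓)
size-2^2 implicants → --10  -0-0  -01-  0-1-  1--0  10--
Unchecked terms (primes): --10, -0-0, -01-, 0-1-, 01-1, 1--0, 10--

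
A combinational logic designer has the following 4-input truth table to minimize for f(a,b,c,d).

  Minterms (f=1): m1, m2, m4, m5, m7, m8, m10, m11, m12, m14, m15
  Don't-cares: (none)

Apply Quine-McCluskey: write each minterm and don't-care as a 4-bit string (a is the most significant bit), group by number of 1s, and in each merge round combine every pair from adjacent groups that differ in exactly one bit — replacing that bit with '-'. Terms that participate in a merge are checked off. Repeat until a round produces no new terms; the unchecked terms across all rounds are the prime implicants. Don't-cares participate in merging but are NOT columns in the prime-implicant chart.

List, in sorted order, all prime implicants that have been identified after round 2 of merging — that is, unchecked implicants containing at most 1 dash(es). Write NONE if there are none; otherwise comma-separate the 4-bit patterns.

size-2^0 implicants → 0001(✓)  0010(✓)  0100(✓)  0101(✓)  0111(✓)  1000(✓)  1010(✓)  1011(✓)  1100(✓)  1110(✓)  1111(✓)
size-2^1 implicants → -010  -100  -111  0-01  01-1  010-  1-00(✓)  1-10(✓)  1-11(✓)  10-0(✓)  101-(✓)  11-0(✓)  111-(✓)
size-2^2 implicants → 1--0  1-1-
Unchecked terms (primes): -010, -100, -111, 0-01, 01-1, 010-, 1--0, 1-1-

-010, -100, -111, 0-01, 01-1, 010-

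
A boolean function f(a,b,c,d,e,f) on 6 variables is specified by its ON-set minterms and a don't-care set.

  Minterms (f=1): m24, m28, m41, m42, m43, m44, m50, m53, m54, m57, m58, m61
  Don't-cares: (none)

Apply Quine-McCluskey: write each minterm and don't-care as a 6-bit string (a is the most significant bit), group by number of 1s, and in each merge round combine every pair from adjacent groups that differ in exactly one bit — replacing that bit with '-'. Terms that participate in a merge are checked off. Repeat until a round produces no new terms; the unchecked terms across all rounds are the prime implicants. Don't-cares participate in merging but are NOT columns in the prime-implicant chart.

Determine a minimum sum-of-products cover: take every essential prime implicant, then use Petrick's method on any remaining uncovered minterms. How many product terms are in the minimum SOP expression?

[col 0] 011000*, 011100*, 101001*, 101010*, 101011*, 101100, 110010*, 110101*, 110110*, 111001*, 111010*, 111101*
[col 1] 011-00, 1-1001, 1-1010, 1010-1, 10101-, 11-010, 11-101, 110-10, 111-01
Prime implicants: 011-00, 1-1001, 1-1010, 1010-1, 10101-, 101100, 11-010, 11-101, 110-10, 111-01
PI chart (minterm → PIs covering it):
  24 | 011-00  (sole → essential)
  28 | 011-00  (sole → essential)
  41 | 1-1001,1010-1
  42 | 1-1010,10101-
  43 | 1010-1,10101-
  44 | 101100  (sole → essential)
  50 | 11-010,110-10
  53 | 11-101  (sole → essential)
  54 | 110-10  (sole → essential)
  57 | 1-1001,111-01
  58 | 1-1010,11-010
  61 | 11-101,111-01
Essential prime implicants: 011-00, 101100, 11-101, 110-10
Petrick residual → 1-1001, 1-1010, 1010-1
Minimum SOP uses 7 PIs: a'bce'f' + acd'e'f + acd'ef' + ab'cd'f + ab'cde'f' + abde'f + abc'ef'

7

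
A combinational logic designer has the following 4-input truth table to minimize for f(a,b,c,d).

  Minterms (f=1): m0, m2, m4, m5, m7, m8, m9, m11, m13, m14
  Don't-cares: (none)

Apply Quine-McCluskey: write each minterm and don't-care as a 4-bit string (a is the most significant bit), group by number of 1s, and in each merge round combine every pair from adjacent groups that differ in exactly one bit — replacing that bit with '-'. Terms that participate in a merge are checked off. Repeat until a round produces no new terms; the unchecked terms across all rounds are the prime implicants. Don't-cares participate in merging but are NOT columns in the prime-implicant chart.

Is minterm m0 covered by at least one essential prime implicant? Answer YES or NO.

size-2^0 implicants → 0000(✓)  0010(✓)  0100(✓)  0101(✓)  0111(✓)  1000(✓)  1001(✓)  1011(✓)  1101(✓)  1110
size-2^1 implicants → -000  -101  0-00  00-0  01-1  010-  1-01  10-1  100-
Unchecked terms (primes): -000, -101, 0-00, 00-0, 01-1, 010-, 1-01, 10-1, 100-, 1110
Minterm coverage:
  m0 ⊆ -000,0-00,00-0
  m2 ⊆ 00-0 [E]
  m4 ⊆ 0-00,010-
  m5 ⊆ -101,01-1,010-
  m7 ⊆ 01-1 [E]
  m8 ⊆ -000,100-
  m9 ⊆ 1-01,10-1,100-
  m11 ⊆ 10-1 [E]
  m13 ⊆ -101,1-01
  m14 ⊆ 1110 [E]
E = {00-0, 01-1, 10-1, 1110}

YES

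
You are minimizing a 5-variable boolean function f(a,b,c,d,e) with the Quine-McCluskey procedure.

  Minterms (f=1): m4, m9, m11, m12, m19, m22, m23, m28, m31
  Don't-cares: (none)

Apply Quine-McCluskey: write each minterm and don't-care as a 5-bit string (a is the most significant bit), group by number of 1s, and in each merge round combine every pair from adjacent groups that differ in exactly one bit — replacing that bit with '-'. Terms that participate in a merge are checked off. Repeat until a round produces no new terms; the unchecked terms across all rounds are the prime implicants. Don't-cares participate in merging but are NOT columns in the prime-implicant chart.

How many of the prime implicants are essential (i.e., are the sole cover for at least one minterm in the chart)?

6

size-2^0 implicants → 00100(✓)  01001(✓)  01011(✓)  01100(✓)  10011(✓)  10110(✓)  10111(✓)  11100(✓)  11111(✓)
size-2^1 implicants → -1100  0-100  010-1  1-111  10-11  1011-
Unchecked terms (primes): -1100, 0-100, 010-1, 1-111, 10-11, 1011-
Minterm coverage:
  m4 ⊆ 0-100 [E]
  m9 ⊆ 010-1 [E]
  m11 ⊆ 010-1 [E]
  m12 ⊆ -1100,0-100
  m19 ⊆ 10-11 [E]
  m22 ⊆ 1011- [E]
  m23 ⊆ 1-111,10-11,1011-
  m28 ⊆ -1100 [E]
  m31 ⊆ 1-111 [E]
E = {-1100, 0-100, 010-1, 1-111, 10-11, 1011-}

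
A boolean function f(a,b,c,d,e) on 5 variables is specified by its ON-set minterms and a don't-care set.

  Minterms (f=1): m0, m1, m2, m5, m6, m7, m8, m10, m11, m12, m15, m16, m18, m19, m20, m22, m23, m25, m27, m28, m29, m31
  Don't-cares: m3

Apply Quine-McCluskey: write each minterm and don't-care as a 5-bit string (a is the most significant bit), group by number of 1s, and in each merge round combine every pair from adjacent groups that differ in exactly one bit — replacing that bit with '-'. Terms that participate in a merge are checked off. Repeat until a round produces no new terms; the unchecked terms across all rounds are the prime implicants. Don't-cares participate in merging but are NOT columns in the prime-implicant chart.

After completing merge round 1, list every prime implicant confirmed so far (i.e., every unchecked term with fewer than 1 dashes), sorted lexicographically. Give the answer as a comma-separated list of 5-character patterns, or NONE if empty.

NONE

Round 0: 00000✓ 00001✓ 00010✓ 00011✓ 00101✓ 00110✓ 00111✓ 01000✓ 01010✓ 01011✓ 01100✓ 01111✓ 10000✓ 10010✓ 10011✓ 10100✓ 10110✓ 10111✓ 11001✓ 11011✓ 11100✓ 11101✓ 11111✓
Round 1: -0000✓ -0010✓ -0011✓ -0110✓ -0111✓ -1011✓ -1100 -1111✓ 0-000✓ 0-010✓ 0-011✓ 0-111✓ 00-01✓ 00-10✓ 00-11✓ 000-0✓ 000-1✓ 0000-✓ 0001-✓ 001-1✓ 0011-✓ 01-00 01-11✓ 010-0✓ 0101-✓ 1-011✓ 1-100 1-111✓ 10-00✓ 10-10✓ 10-11✓ 100-0✓ 1001-✓ 101-0✓ 1011-✓ 11-01✓ 11-11✓ 110-1✓ 111-1✓ 1110-
Round 2: --011✓ --111✓ -0-10✓ -0-11✓ -00-0 -001-✓ -011-✓ -1-11✓ 0--11✓ 0-0-0 0-01- 00--1 00-1-✓ 000-- 1--11✓ 10--0 10-1-✓ 11--1
Round 3: ---11 -0-1-
PIs = {---11, -0-1-, -00-0, -1100, 0-0-0, 0-01-, 00--1, 000--, 01-00, 1-100, 10--0, 11--1, 1110-}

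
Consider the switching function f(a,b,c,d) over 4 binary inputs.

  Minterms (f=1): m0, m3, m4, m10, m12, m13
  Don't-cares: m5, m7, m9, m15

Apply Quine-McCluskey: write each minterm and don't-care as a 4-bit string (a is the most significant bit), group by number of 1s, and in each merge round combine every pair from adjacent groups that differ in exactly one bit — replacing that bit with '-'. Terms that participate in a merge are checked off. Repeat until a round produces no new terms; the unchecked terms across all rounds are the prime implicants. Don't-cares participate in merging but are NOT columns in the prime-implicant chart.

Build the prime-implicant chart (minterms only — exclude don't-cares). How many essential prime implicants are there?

4

size-2^0 implicants → 0000(✓)  0011(✓)  0100(✓)  0101(✓)  0111(✓)  1001(✓)  1010  1100(✓)  1101(✓)  1111(✓)
size-2^1 implicants → -100(✓)  -101(✓)  -111(✓)  0-00  0-11  01-1(✓)  010-(✓)  1-01  11-1(✓)  110-(✓)
size-2^2 implicants → -1-1  -10-
Unchecked terms (primes): -1-1, -10-, 0-00, 0-11, 1-01, 1010
Minterm coverage:
  m0 ⊆ 0-00 [E]
  m3 ⊆ 0-11 [E]
  m4 ⊆ -10-,0-00
  m10 ⊆ 1010 [E]
  m12 ⊆ -10- [E]
  m13 ⊆ -1-1,-10-,1-01
E = {-10-, 0-00, 0-11, 1010}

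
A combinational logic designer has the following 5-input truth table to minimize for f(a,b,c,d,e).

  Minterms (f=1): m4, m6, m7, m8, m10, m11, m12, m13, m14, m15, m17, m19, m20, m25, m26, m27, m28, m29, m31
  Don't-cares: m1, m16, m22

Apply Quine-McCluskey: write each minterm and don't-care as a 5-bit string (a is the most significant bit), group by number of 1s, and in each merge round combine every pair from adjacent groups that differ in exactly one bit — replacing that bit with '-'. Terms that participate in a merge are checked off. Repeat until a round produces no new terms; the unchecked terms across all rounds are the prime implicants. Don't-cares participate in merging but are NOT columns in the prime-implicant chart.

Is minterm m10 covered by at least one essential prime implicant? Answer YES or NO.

YES

size-2^0 implicants → 00001(✓)  00100(✓)  00110(✓)  00111(✓)  01000(✓)  01010(✓)  01011(✓)  01100(✓)  01101(✓)  01110(✓)  01111(✓)  10000(✓)  10001(✓)  10011(✓)  10100(✓)  10110(✓)  11001(✓)  11010(✓)  11011(✓)  11100(✓)  11101(✓)  11111(✓)
size-2^1 implicants → -0001  -0100(✓)  -0110(✓)  -1010(✓)  -1011(✓)  -1100(✓)  -1101(✓)  -1111(✓)  0-100(✓)  0-110(✓)  0-111(✓)  001-0(✓)  0011-(✓)  01-00(✓)  01-10(✓)  01-11(✓)  010-0(✓)  0101-(✓)  011-0(✓)  011-1(✓)  0110-(✓)  0111-(✓)  1-001(✓)  1-011(✓)  1-100(✓)  10-00  100-1(✓)  1000-  101-0(✓)  11-01(✓)  11-11(✓)  110-1(✓)  1101-(✓)  111-1(✓)  1110-(✓)
size-2^2 implicants → --100  -01-0  -1-11  -101-  -11-1  -110-  0-1-0  0-11-  01--0  01-1-  011--  1-0-1  11--1
Unchecked terms (primes): --100, -0001, -01-0, -1-11, -101-, -11-1, -110-, 0-1-0, 0-11-, 01--0, 01-1-, 011--, 1-0-1, 10-00, 1000-, 11--1
Minterm coverage:
  m4 ⊆ --100,-01-0,0-1-0
  m6 ⊆ -01-0,0-1-0,0-11-
  m7 ⊆ 0-11- [E]
  m8 ⊆ 01--0 [E]
  m10 ⊆ -101-,01--0,01-1-
  m11 ⊆ -1-11,-101-,01-1-
  m12 ⊆ --100,-110-,0-1-0,01--0,011--
  m13 ⊆ -11-1,-110-,011--
  m14 ⊆ 0-1-0,0-11-,01--0,01-1-,011--
  m15 ⊆ -1-11,-11-1,0-11-,01-1-,011--
  m17 ⊆ -0001,1-0-1,1000-
  m19 ⊆ 1-0-1 [E]
  m20 ⊆ --100,-01-0,10-00
  m25 ⊆ 1-0-1,11--1
  m26 ⊆ -101- [E]
  m27 ⊆ -1-11,-101-,1-0-1,11--1
  m28 ⊆ --100,-110-
  m29 ⊆ -11-1,-110-,11--1
  m31 ⊆ -1-11,-11-1,11--1
E = {-101-, 0-11-, 01--0, 1-0-1}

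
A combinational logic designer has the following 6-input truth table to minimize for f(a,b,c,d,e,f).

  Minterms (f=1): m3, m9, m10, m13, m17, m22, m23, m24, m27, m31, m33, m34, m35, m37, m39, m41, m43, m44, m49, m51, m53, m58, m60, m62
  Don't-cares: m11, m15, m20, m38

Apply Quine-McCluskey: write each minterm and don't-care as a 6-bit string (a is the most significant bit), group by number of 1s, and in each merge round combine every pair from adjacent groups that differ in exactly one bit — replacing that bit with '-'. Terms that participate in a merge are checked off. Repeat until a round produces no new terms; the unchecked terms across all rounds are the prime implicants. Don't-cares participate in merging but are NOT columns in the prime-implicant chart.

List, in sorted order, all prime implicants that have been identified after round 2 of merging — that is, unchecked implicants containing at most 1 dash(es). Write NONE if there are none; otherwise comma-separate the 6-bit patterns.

-10001, 00101-, 01-111, 0101-0, 01011-, 011000, 1-1100, 111-10, 1111-0

Round 0: 000011✓ 001001✓ 001010✓ 001011✓ 001101✓ 001111✓ 010001✓ 010100✓ 010110✓ 010111✓ 011000 011011✓ 011111✓ 100001✓ 100010✓ 100011✓ 100101✓ 100110✓ 100111✓ 101001✓ 101011✓ 101100✓ 110001✓ 110011✓ 110101✓ 111010✓ 111100✓ 111110✓
Round 1: -00011✓ -01001✓ -01011✓ -10001 0-1011✓ 0-1111✓ 00-011✓ 001-01✓ 001-11✓ 0010-1✓ 00101- 0011-1✓ 01-111 0101-0 01011- 011-11✓ 1-0001✓ 1-0011✓ 1-0101✓ 1-1100 10-001✓ 10-011✓ 100-01✓ 100-10✓ 100-11✓ 1000-1✓ 10001-✓ 1001-1✓ 10011-✓ 1010-1✓ 110-01✓ 1100-1✓ 111-10 1111-0
Round 2: -0-011 -010-1 0-1-11 001--1 1-0-01 1-00-1 10-0-1 100--1 100-1-
PIs = {-0-011, -010-1, -10001, 0-1-11, 001--1, 00101-, 01-111, 0101-0, 01011-, 011000, 1-0-01, 1-00-1, 1-1100, 10-0-1, 100--1, 100-1-, 111-10, 1111-0}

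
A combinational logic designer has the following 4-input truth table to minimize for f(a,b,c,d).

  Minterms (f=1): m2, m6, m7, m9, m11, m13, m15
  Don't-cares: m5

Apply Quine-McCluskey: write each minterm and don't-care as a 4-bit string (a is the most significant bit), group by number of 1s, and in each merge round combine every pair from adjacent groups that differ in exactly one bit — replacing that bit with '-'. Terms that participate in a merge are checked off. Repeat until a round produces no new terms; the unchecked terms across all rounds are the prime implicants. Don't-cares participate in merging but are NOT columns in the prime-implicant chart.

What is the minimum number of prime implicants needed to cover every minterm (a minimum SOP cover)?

3

[col 0] 0010*, 0101*, 0110*, 0111*, 1001*, 1011*, 1101*, 1111*
[col 1] -101*, -111*, 0-10, 01-1*, 011-, 1-01*, 1-11*, 10-1*, 11-1*
[col 2] -1-1, 1--1
Prime implicants: -1-1, 0-10, 011-, 1--1
PI chart (minterm → PIs covering it):
  2 | 0-10  (sole → essential)
  6 | 0-10,011-
  7 | -1-1,011-
  9 | 1--1  (sole → essential)
  11 | 1--1  (sole → essential)
  13 | -1-1,1--1
  15 | -1-1,1--1
Essential prime implicants: 0-10, 1--1
Petrick residual → -1-1
Minimum SOP uses 3 PIs: bd + a'cd' + ad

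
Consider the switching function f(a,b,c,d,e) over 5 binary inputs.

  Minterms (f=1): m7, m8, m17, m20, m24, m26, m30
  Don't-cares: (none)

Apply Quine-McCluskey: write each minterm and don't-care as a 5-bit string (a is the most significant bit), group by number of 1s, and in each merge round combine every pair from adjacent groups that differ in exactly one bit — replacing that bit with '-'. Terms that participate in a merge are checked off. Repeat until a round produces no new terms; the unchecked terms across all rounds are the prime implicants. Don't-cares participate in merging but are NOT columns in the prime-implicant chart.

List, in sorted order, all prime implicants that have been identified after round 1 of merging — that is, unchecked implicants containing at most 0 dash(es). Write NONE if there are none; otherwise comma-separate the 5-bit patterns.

00111, 10001, 10100

size-2^0 implicants → 00111  01000(✓)  10001  10100  11000(✓)  11010(✓)  11110(✓)
size-2^1 implicants → -1000  11-10  110-0
Unchecked terms (primes): -1000, 00111, 10001, 10100, 11-10, 110-0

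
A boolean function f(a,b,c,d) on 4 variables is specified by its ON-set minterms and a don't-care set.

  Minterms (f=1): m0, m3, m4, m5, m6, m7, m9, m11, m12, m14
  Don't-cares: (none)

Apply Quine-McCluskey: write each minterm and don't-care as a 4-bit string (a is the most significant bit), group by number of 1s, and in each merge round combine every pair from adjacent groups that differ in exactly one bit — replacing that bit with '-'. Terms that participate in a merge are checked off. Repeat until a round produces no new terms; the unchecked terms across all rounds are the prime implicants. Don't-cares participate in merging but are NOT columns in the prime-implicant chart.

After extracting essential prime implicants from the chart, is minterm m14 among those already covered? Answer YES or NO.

Round 0: 0000✓ 0011✓ 0100✓ 0101✓ 0110✓ 0111✓ 1001✓ 1011✓ 1100✓ 1110✓
Round 1: -011 -100✓ -110✓ 0-00 0-11 01-0✓ 01-1✓ 010-✓ 011-✓ 10-1 11-0✓
Round 2: -1-0 01--
PIs = {-011, -1-0, 0-00, 0-11, 01--, 10-1}
Coverage chart:
  m0: 0-00 ←essential
  m3: -011,0-11
  m4: -1-0,0-00,01--
  m5: 01-- ←essential
  m6: -1-0,01--
  m7: 0-11,01--
  m9: 10-1 ←essential
  m11: -011,10-1
  m12: -1-0 ←essential
  m14: -1-0 ←essential
Essential: -1-0, 0-00, 01--, 10-1

YES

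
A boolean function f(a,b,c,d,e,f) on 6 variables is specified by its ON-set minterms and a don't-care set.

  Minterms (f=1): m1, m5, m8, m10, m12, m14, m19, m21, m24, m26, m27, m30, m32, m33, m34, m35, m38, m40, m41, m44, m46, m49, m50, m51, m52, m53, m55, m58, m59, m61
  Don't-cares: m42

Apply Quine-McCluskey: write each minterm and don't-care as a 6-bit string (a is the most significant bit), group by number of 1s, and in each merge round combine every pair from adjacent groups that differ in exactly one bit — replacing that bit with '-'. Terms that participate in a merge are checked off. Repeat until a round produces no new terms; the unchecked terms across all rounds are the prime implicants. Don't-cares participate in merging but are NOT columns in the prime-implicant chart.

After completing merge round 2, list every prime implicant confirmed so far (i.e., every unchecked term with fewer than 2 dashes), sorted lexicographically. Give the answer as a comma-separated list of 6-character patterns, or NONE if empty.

-00001, -10101, 0-0101, 000-01, 11-101, 11010-

[col 0] 000001*, 000101*, 001000*, 001010*, 001100*, 001110*, 010011*, 010101*, 011000*, 011010*, 011011*, 011110*, 100000*, 100001*, 100010*, 100011*, 100110*, 101000*, 101001*, 101010*, 101100*, 101110*, 110001*, 110010*, 110011*, 110100*, 110101*, 110111*, 111010*, 111011*, 111101*
[col 1] -00001, -01000*, -01010*, -01100*, -01110*, -10011*, -10101, -11010*, -11011*, 0-0101, 0-1000*, 0-1010*, 0-1110*, 000-01, 001-00*, 001-10*, 0010-0*, 0011-0*, 01-011*, 011-10*, 0110-0*, 01101-*, 1-0001*, 1-0010*, 1-0011*, 1-1010*, 10-000*, 10-001*, 10-010*, 10-110*, 100-10*, 1000-0*, 1000-1*, 10000-*, 10001-*, 101-00*, 101-10*, 1010-0*, 10100-*, 1011-0*, 11-010*, 11-011*, 11-101, 110-01*, 110-11*, 1100-1*, 11001-*, 1101-1*, 11010-, 11101-*
[col 2] --1010, -01-00*, -01-10*, -010-0*, -011-0*, -1-011, -1101-, 0-1-10, 0-10-0, 001--0*, 1--010, 1-00-1, 1-001-, 10--10, 10-0-0, 10-00-, 1000--, 101--0*, 11-01-, 110--1
[col 3] -01--0
Prime implicants: --1010, -00001, -01--0, -1-011, -10101, -1101-, 0-0101, 0-1-10, 0-10-0, 000-01, 1--010, 1-00-1, 1-001-, 10--10, 10-0-0, 10-00-, 1000--, 11-01-, 11-101, 110--1, 11010-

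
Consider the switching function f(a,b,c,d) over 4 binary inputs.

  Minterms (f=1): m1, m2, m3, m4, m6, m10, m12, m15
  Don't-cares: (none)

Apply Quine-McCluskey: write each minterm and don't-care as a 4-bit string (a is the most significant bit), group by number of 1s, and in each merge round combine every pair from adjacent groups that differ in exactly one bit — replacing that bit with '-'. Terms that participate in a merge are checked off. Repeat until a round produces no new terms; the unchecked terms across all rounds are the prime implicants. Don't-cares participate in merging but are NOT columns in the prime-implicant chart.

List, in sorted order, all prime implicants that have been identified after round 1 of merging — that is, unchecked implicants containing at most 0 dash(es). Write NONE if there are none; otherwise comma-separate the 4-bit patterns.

[col 0] 0001*, 0010*, 0011*, 0100*, 0110*, 1010*, 1100*, 1111
[col 1] -010, -100, 0-10, 00-1, 001-, 01-0
Prime implicants: -010, -100, 0-10, 00-1, 001-, 01-0, 1111

1111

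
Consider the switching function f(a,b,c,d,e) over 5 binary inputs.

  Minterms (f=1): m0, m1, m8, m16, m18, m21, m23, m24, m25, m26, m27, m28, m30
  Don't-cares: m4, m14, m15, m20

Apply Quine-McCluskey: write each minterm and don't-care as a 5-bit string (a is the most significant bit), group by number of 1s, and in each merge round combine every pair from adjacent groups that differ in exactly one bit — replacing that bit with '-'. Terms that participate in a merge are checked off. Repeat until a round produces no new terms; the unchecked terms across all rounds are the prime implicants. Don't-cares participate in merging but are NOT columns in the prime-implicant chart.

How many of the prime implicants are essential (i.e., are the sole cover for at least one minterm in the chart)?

5

size-2^0 implicants → 00000(✓)  00001(✓)  00100(✓)  01000(✓)  01110(✓)  01111(✓)  10000(✓)  10010(✓)  10100(✓)  10101(✓)  10111(✓)  11000(✓)  11001(✓)  11010(✓)  11011(✓)  11100(✓)  11110(✓)
size-2^1 implicants → -0000(✓)  -0100(✓)  -1000(✓)  -1110  0-000(✓)  00-00(✓)  0000-  0111-  1-000(✓)  1-010(✓)  1-100(✓)  10-00(✓)  100-0(✓)  101-1  1010-  11-00(✓)  11-10(✓)  110-0(✓)  110-1(✓)  1100-(✓)  1101-(✓)  111-0(✓)
size-2^2 implicants → --000  -0-00  1--00  1-0-0  11--0  110--
Unchecked terms (primes): --000, -0-00, -1110, 0000-, 0111-, 1--00, 1-0-0, 101-1, 1010-, 11--0, 110--
Minterm coverage:
  m0 ⊆ --000,-0-00,0000-
  m1 ⊆ 0000- [E]
  m8 ⊆ --000 [E]
  m16 ⊆ --000,-0-00,1--00,1-0-0
  m18 ⊆ 1-0-0 [E]
  m21 ⊆ 101-1,1010-
  m23 ⊆ 101-1 [E]
  m24 ⊆ --000,1--00,1-0-0,11--0,110--
  m25 ⊆ 110-- [E]
  m26 ⊆ 1-0-0,11--0,110--
  m27 ⊆ 110-- [E]
  m28 ⊆ 1--00,11--0
  m30 ⊆ -1110,11--0
E = {--000, 0000-, 1-0-0, 101-1, 110--}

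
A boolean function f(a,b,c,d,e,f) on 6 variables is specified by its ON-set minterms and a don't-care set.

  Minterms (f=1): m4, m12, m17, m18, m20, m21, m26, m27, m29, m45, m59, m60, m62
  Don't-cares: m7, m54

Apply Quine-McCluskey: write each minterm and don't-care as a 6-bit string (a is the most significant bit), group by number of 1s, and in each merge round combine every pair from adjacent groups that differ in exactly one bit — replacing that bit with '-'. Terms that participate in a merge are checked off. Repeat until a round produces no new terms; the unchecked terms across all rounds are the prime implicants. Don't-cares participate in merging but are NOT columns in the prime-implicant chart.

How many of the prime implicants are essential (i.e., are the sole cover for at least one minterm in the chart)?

Round 0: 000100✓ 000111 001100✓ 010001✓ 010010✓ 010100✓ 010101✓ 011010✓ 011011✓ 011101✓ 101101 110110✓ 111011✓ 111100✓ 111110✓
Round 1: -11011 0-0100 00-100 01-010 01-101 010-01 01010- 01101- 11-110 1111-0
PIs = {-11011, 0-0100, 00-100, 000111, 01-010, 01-101, 010-01, 01010-, 01101-, 101101, 11-110, 1111-0}
Coverage chart:
  m4: 0-0100,00-100
  m12: 00-100 ←essential
  m17: 010-01 ←essential
  m18: 01-010 ←essential
  m20: 0-0100,01010-
  m21: 01-101,010-01,01010-
  m26: 01-010,01101-
  m27: -11011,01101-
  m29: 01-101 ←essential
  m45: 101101 ←essential
  m59: -11011 ←essential
  m60: 1111-0 ←essential
  m62: 11-110,1111-0
Essential: -11011, 00-100, 01-010, 01-101, 010-01, 101101, 1111-0

7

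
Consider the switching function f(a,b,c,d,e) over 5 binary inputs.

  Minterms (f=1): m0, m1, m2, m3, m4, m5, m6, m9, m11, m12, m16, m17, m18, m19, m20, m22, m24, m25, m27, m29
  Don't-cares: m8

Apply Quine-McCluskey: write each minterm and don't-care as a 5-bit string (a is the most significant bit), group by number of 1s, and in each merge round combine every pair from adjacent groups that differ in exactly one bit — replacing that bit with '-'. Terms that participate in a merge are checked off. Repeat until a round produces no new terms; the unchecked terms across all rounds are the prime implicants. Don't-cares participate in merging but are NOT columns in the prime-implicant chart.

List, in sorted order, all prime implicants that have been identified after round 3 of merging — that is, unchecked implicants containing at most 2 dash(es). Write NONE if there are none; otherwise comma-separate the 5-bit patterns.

Round 0: 00000✓ 00001✓ 00010✓ 00011✓ 00100✓ 00101✓ 00110✓ 01000✓ 01001✓ 01011✓ 01100✓ 10000✓ 10001✓ 10010✓ 10011✓ 10100✓ 10110✓ 11000✓ 11001✓ 11011✓ 11101✓
Round 1: -0000✓ -0001✓ -0010✓ -0011✓ -0100✓ -0110✓ -1000✓ -1001✓ -1011✓ 0-000✓ 0-001✓ 0-011✓ 0-100✓ 00-00✓ 00-01✓ 00-10✓ 000-0✓ 000-1✓ 0000-✓ 0001-✓ 001-0✓ 0010-✓ 01-00✓ 010-1✓ 0100-✓ 1-000✓ 1-001✓ 1-011✓ 10-00✓ 10-10✓ 100-0✓ 100-1✓ 1000-✓ 1001-✓ 101-0✓ 11-01 110-1✓ 1100-✓
Round 2: --000✓ --001✓ --011✓ -0-00✓ -0-10✓ -00-0✓ -00-1✓ -000-✓ -001-✓ -01-0✓ -10-1✓ -100-✓ 0--00 0-0-1✓ 0-00-✓ 00--0✓ 00-0- 000--✓ 1-0-1✓ 1-00-✓ 10--0✓ 100--✓
Round 3: --0-1 --00- -0--0 -00--
PIs = {--0-1, --00-, -0--0, -00--, 0--00, 00-0-, 11-01}

0--00, 00-0-, 11-01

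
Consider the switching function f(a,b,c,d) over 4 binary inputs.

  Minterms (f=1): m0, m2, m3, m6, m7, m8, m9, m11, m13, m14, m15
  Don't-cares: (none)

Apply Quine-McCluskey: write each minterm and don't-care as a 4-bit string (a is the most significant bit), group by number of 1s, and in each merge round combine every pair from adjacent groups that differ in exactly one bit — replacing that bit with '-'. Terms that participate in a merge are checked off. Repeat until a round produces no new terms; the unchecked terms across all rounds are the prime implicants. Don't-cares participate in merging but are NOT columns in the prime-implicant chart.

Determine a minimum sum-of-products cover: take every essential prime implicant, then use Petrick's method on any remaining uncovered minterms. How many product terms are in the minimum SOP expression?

[col 0] 0000*, 0010*, 0011*, 0110*, 0111*, 1000*, 1001*, 1011*, 1101*, 1110*, 1111*
[col 1] -000, -011*, -110*, -111*, 0-10*, 0-11*, 00-0, 001-*, 011-*, 1-01*, 1-11*, 10-1*, 100-, 11-1*, 111-*
[col 2] --11, -11-, 0-1-, 1--1
Prime implicants: --11, -000, -11-, 0-1-, 00-0, 1--1, 100-
PI chart (minterm → PIs covering it):
  0 | -000,00-0
  2 | 0-1-,00-0
  3 | --11,0-1-
  6 | -11-,0-1-
  7 | --11,-11-,0-1-
  8 | -000,100-
  9 | 1--1,100-
  11 | --11,1--1
  13 | 1--1  (sole → essential)
  14 | -11-  (sole → essential)
  15 | --11,-11-,1--1
Essential prime implicants: -11-, 1--1
Petrick residual → -000, 0-1-
Minimum SOP uses 4 PIs: b'c'd' + bc + a'c + ad

4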